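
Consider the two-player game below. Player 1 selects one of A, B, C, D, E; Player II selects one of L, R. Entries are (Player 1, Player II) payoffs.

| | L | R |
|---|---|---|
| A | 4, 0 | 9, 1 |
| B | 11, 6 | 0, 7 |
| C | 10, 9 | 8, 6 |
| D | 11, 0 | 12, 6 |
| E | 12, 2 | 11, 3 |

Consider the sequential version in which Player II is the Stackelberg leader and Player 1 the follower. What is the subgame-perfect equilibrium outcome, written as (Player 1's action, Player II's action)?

(D, R)

Work backward from Player 1's decision.
- L: BR = E, leader payoff 2.
- R: BR = D, leader payoff 6.
Maximizing over 2, 6, Player II chooses R. Subgame-perfect outcome: (D, R) with payoffs (12, 6).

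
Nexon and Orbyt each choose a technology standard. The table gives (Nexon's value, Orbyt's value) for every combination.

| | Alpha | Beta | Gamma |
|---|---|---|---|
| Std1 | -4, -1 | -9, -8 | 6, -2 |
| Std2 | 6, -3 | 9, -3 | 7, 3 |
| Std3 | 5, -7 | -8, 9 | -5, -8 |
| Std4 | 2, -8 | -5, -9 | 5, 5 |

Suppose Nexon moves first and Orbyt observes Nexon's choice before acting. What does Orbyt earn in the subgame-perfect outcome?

3

Backward induction with Nexon moving first.
- Std1 → Orbyt plays Alpha (best of -1, -8, -2); Nexon gets -4.
- Std2 → Orbyt plays Gamma (best of -3, -3, 3); Nexon gets 7.
- Std3 → Orbyt plays Beta (best of -7, 9, -8); Nexon gets -8.
- Std4 → Orbyt plays Gamma (best of -8, -9, 5); Nexon gets 5.
Among -4, 7, -8, 5, the best is 7 at Std2. Subgame-perfect outcome: (Std2, Gamma) with payoffs (7, 3).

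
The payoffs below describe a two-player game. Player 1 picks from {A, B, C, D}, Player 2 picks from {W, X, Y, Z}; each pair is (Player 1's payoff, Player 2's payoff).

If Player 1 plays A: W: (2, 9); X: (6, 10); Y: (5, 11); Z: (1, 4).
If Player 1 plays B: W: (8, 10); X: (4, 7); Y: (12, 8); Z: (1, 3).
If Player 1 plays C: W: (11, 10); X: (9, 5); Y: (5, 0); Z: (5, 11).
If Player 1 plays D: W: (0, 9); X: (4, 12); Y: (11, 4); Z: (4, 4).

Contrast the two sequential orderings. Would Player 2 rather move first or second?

first

If Player 1 leads: Player 2's best replies are A→Y, B→W, C→Z, D→X; Player 1's induced payoffs 5, 8, 5, 4; outcome (B, W), payoffs (8, 10).
If Player 2 leads: Player 1's best replies are W→C, X→C, Y→B, Z→C; Player 2's induced payoffs 10, 5, 8, 11; outcome (C, Z), payoffs (5, 11).
Player 2 gets 11 moving first and 10 moving second, so Player 2 prefers to move first.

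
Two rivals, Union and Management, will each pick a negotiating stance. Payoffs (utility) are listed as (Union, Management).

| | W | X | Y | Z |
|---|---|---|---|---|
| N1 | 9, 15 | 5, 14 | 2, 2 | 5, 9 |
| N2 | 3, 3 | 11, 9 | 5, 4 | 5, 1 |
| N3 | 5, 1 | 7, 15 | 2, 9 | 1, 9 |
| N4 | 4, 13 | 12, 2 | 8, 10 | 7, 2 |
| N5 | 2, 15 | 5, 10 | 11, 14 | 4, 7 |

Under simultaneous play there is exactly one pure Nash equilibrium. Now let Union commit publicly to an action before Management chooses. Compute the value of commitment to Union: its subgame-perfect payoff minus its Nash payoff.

Work backward from Management's decision.
- N1 → Management plays W (best of 15, 14, 2, 9); Union gets 9.
- N2 → Management plays X (best of 3, 9, 4, 1); Union gets 11.
- N3 → Management plays X (best of 1, 15, 9, 9); Union gets 7.
- N4 → Management plays W (best of 13, 2, 10, 2); Union gets 4.
- N5 → Management plays W (best of 15, 10, 14, 7); Union gets 2.
Among 9, 11, 7, 4, 2, the best is 11 at N2. Subgame-perfect outcome: (N2, X) with payoffs (11, 9).
Now find the simultaneous Nash equilibrium.
Union's best replies: W→N1; X→N4; Y→N5; Z→N4.
Management's best replies: N1→W; N2→X; N3→X; N4→W; N5→W.
Only (N1, W) has each player best-responding; Nash payoffs (9, 15).
Union's commitment gain: 11 − 9 = 2.

2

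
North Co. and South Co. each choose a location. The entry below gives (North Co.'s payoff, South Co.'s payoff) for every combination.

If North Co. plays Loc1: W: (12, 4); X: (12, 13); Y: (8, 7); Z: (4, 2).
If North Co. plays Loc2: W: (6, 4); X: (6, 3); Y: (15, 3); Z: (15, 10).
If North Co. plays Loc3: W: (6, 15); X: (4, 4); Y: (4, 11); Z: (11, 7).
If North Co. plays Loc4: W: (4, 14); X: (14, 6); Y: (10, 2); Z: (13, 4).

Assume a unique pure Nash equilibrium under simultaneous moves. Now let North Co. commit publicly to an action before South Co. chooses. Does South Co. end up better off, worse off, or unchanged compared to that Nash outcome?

unchanged

Backward induction with North Co. moving first.
- Loc1: South Co. compares 4, 13, 7, 2 and picks X; North Co. would get 12.
- Loc2: South Co. compares 4, 3, 3, 10 and picks Z; North Co. would get 15.
- Loc3: South Co. compares 15, 4, 11, 7 and picks W; North Co. would get 6.
- Loc4: South Co. compares 14, 6, 2, 4 and picks W; North Co. would get 4.
Among 12, 15, 6, 4, the best is 15 at Loc2. Subgame-perfect outcome: (Loc2, Z) with payoffs (15, 10).
Now find the simultaneous Nash equilibrium.
North Co.'s best replies: W→Loc1; X→Loc4; Y→Loc2; Z→Loc2.
South Co.'s best replies: Loc1→X; Loc2→Z; Loc3→W; Loc4→W.
Only (Loc2, Z) has each player best-responding; Nash payoffs (15, 10).
South Co. earns 10 sequentially versus 10 at the Nash outcome: unchanged.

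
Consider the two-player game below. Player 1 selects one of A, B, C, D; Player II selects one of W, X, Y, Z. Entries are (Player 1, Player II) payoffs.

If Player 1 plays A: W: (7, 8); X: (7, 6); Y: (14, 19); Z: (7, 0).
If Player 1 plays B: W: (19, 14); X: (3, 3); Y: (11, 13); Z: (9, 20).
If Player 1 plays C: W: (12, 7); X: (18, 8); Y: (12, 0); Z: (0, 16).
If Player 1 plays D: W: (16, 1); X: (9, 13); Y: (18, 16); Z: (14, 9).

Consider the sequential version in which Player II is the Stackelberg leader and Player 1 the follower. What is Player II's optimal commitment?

Player 1 best-responds to each possible Player II move:
- W → Player 1 plays B (best of 7, 19, 12, 16); Player II gets 14.
- X → Player 1 plays C (best of 7, 3, 18, 9); Player II gets 8.
- Y → Player 1 plays D (best of 14, 11, 12, 18); Player II gets 16.
- Z → Player 1 plays D (best of 7, 9, 0, 14); Player II gets 9.
Among 14, 8, 16, 9, the best is 16 at Y. Subgame-perfect outcome: (D, Y) with payoffs (18, 16).

Y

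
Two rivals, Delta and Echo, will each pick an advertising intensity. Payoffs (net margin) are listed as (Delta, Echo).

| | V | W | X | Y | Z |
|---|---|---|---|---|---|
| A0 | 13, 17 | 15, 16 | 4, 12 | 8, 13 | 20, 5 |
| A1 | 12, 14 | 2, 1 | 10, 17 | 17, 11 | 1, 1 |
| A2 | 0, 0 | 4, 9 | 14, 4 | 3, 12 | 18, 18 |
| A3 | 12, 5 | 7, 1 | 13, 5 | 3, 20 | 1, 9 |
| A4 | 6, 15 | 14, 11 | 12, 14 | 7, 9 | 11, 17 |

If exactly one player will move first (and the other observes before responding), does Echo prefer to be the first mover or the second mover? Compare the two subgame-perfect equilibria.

second

If Delta leads: Echo's best replies are A0→V, A1→X, A2→Z, A3→Y, A4→Z; Delta's induced payoffs 13, 10, 18, 3, 11; outcome (A2, Z), payoffs (18, 18).
If Echo leads: Delta's best replies are V→A0, W→A0, X→A2, Y→A1, Z→A0; Echo's induced payoffs 17, 16, 4, 11, 5; outcome (A0, V), payoffs (13, 17).
Echo gets 17 moving first and 18 moving second, so Echo prefers to move second.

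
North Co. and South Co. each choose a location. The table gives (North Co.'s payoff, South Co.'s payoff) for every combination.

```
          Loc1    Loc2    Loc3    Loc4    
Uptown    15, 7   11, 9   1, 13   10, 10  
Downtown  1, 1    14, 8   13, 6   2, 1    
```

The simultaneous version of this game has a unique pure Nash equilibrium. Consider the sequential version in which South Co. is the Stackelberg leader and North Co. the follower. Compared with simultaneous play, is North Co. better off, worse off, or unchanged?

worse off

North Co. best-responds to each possible South Co. move:
- Loc1 → North Co. plays Uptown (best of 15, 1); South Co. gets 7.
- Loc2 → North Co. plays Downtown (best of 11, 14); South Co. gets 8.
- Loc3 → North Co. plays Downtown (best of 1, 13); South Co. gets 6.
- Loc4 → North Co. plays Uptown (best of 10, 2); South Co. gets 10.
Maximizing over 7, 8, 6, 10, South Co. chooses Loc4. Subgame-perfect outcome: (Uptown, Loc4) with payoffs (10, 10).
Now find the simultaneous Nash equilibrium.
North Co.'s best replies: Loc1→Uptown; Loc2→Downtown; Loc3→Downtown; Loc4→Uptown.
South Co.'s best replies: Uptown→Loc3; Downtown→Loc2.
Only (Downtown, Loc2) has each player best-responding; Nash payoffs (14, 8).
North Co. earns 10 sequentially versus 14 at the Nash outcome: worse off.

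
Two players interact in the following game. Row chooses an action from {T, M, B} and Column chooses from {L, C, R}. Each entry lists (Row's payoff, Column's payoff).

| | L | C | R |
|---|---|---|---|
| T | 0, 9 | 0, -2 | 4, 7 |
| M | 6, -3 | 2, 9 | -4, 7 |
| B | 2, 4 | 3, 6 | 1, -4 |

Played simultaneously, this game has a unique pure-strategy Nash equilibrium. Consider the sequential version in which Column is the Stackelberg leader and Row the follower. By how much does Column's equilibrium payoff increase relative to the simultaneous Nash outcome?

1

Backward induction with Column moving first.
- L: BR = M, leader payoff -3.
- C: BR = B, leader payoff 6.
- R: BR = T, leader payoff 7.
Among -3, 6, 7, the best is 7 at R. Subgame-perfect outcome: (T, R) with payoffs (4, 7).
Now find the simultaneous Nash equilibrium.
Row's best replies: L→M; C→B; R→T.
Column's best replies: T→L; M→C; B→C.
The unique mutual best reply is (B, C), giving (3, 6).
Column's commitment gain: 7 − 6 = 1.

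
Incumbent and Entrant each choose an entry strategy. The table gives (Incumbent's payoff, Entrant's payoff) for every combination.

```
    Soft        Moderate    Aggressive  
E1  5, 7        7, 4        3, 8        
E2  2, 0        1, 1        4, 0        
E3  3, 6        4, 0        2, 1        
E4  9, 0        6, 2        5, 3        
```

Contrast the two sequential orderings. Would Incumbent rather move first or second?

second

If Incumbent leads: Entrant's best replies are E1→Aggressive, E2→Moderate, E3→Soft, E4→Aggressive; Incumbent's induced payoffs 3, 1, 3, 5; outcome (E4, Aggressive), payoffs (5, 3).
If Entrant leads: Incumbent's best replies are Soft→E4, Moderate→E1, Aggressive→E4; Entrant's induced payoffs 0, 4, 3; outcome (E1, Moderate), payoffs (7, 4).
Incumbent gets 5 moving first and 7 moving second, so Incumbent prefers to move second.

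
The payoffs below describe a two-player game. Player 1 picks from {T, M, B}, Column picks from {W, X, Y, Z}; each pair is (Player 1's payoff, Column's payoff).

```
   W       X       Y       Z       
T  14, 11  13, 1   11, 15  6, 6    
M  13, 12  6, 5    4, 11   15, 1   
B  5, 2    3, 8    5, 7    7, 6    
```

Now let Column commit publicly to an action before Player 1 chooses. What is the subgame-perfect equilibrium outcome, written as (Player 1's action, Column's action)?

(T, Y)

Solve by backward induction (Column leads).
- W → Player 1 plays T (best of 14, 13, 5); Column gets 11.
- X → Player 1 plays T (best of 13, 6, 3); Column gets 1.
- Y → Player 1 plays T (best of 11, 4, 5); Column gets 15.
- Z → Player 1 plays M (best of 6, 15, 7); Column gets 1.
Among 11, 1, 15, 1, the best is 15 at Y. Subgame-perfect outcome: (T, Y) with payoffs (11, 15).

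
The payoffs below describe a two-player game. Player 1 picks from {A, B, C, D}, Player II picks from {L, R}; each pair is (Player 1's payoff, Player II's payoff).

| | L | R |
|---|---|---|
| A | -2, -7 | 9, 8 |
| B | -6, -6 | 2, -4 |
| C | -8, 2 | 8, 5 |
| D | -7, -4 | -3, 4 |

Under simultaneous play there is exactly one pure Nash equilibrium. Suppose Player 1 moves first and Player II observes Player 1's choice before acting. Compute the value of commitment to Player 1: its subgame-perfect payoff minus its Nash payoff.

Backward induction with Player 1 moving first.
- A: BR = R, leader payoff 9.
- B: BR = R, leader payoff 2.
- C: BR = R, leader payoff 8.
- D: BR = R, leader payoff -3.
Among 9, 2, 8, -3, the best is 9 at A. Subgame-perfect outcome: (A, R) with payoffs (9, 8).
Now find the simultaneous Nash equilibrium.
Player 1's best replies: L→A; R→A.
Player II's best replies: A→R; B→R; C→R; D→R.
Only (A, R) has each player best-responding; Nash payoffs (9, 8).
Player 1's commitment gain: 9 − 9 = 0.

0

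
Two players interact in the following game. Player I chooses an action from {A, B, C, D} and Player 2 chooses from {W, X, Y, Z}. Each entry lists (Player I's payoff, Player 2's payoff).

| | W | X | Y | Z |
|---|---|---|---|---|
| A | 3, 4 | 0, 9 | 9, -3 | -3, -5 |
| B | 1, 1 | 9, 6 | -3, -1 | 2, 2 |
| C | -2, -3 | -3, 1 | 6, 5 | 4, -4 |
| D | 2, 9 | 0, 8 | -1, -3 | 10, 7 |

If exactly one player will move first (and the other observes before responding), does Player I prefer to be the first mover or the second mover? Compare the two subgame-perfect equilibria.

If Player I leads: Player 2's best replies are A→X, B→X, C→Y, D→W; Player I's induced payoffs 0, 9, 6, 2; outcome (B, X), payoffs (9, 6).
If Player 2 leads: Player I's best replies are W→A, X→B, Y→A, Z→D; Player 2's induced payoffs 4, 6, -3, 7; outcome (D, Z), payoffs (10, 7).
Player I gets 9 moving first and 10 moving second, so Player I prefers to move second.

second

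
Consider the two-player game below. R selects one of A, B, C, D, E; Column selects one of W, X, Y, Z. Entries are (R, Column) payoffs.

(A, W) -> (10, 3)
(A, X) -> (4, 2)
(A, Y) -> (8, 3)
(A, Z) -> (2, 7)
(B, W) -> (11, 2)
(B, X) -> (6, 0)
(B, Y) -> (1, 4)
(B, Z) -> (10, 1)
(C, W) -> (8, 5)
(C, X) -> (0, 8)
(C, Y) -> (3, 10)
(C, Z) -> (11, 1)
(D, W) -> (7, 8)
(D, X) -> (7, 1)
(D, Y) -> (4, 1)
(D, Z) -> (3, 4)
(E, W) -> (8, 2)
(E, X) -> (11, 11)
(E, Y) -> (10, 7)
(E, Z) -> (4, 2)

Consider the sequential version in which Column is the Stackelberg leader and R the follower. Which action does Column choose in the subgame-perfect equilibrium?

X

Work backward from R's decision.
- W: R compares 10, 11, 8, 7, 8 and picks B; Column would get 2.
- X: R compares 4, 6, 0, 7, 11 and picks E; Column would get 11.
- Y: R compares 8, 1, 3, 4, 10 and picks E; Column would get 7.
- Z: R compares 2, 10, 11, 3, 4 and picks C; Column would get 1.
Column's induced payoffs are 2, 11, 7, 1, so Column commits to X. Subgame-perfect outcome: (E, X) with payoffs (11, 11).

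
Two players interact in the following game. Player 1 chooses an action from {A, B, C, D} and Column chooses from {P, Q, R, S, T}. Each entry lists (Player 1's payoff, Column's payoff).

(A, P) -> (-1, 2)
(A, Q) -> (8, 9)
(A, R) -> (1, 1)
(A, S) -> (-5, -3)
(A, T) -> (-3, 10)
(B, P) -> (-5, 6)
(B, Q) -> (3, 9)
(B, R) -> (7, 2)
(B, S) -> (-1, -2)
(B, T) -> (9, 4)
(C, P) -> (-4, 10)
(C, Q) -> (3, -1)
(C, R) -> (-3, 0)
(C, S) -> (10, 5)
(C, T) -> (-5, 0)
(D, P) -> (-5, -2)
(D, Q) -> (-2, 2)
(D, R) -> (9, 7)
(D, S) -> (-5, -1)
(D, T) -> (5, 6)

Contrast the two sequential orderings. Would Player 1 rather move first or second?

first

If Player 1 leads: Column's best replies are A→T, B→Q, C→P, D→R; Player 1's induced payoffs -3, 3, -4, 9; outcome (D, R), payoffs (9, 7).
If Column leads: Player 1's best replies are P→A, Q→A, R→D, S→C, T→B; Column's induced payoffs 2, 9, 7, 5, 4; outcome (A, Q), payoffs (8, 9).
Player 1 gets 9 moving first and 8 moving second, so Player 1 prefers to move first.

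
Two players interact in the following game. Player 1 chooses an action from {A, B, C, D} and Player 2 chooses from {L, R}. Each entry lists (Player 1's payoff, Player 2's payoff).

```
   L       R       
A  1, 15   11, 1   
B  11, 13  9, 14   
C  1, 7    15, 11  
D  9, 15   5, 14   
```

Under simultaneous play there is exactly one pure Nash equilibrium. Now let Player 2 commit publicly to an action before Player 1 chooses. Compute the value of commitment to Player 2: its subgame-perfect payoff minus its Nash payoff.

Work backward from Player 1's decision.
- L: BR = B, leader payoff 13.
- R: BR = C, leader payoff 11.
Among 13, 11, the best is 13 at L. Subgame-perfect outcome: (B, L) with payoffs (11, 13).
Now find the simultaneous Nash equilibrium.
Player 1's best replies: L→B; R→C.
Player 2's best replies: A→L; B→R; C→R; D→L.
Only (C, R) has each player best-responding; Nash payoffs (15, 11).
Player 2's commitment gain: 13 − 11 = 2.

2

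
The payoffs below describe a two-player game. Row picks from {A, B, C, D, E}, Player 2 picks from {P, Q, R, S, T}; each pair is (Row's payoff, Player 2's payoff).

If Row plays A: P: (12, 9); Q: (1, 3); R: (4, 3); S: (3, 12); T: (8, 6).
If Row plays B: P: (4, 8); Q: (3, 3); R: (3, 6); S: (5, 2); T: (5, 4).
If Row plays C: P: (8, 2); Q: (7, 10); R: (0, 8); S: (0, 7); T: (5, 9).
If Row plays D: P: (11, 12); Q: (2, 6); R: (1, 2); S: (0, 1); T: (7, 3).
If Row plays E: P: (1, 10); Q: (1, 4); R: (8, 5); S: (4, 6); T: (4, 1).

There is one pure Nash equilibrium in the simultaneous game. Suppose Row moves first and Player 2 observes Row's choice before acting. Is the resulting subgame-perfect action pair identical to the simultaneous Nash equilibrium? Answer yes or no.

Solve by backward induction (Row leads).
- A → Player 2 plays S (best of 9, 3, 3, 12, 6); Row gets 3.
- B → Player 2 plays P (best of 8, 3, 6, 2, 4); Row gets 4.
- C → Player 2 plays Q (best of 2, 10, 8, 7, 9); Row gets 7.
- D → Player 2 plays P (best of 12, 6, 2, 1, 3); Row gets 11.
- E → Player 2 plays P (best of 10, 4, 5, 6, 1); Row gets 1.
Maximizing over 3, 4, 7, 11, 1, Row chooses D. Subgame-perfect outcome: (D, P) with payoffs (11, 12).
For the simultaneous game, intersect best replies.
Row's best replies: P→A; Q→C; R→E; S→B; T→A.
Player 2's best replies: A→S; B→P; C→Q; D→P; E→P.
Only (C, Q) has each player best-responding; Nash payoffs (7, 10).
Sequential outcome (D, P) differs from the Nash profile (C, Q).

no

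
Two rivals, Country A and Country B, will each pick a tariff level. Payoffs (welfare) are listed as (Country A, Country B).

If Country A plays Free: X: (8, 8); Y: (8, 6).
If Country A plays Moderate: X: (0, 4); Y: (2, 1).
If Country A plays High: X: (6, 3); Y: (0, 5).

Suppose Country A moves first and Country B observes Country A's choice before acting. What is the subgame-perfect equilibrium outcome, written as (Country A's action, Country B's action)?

(Free, X)

Work backward from Country B's decision.
- Free → Country B plays X (best of 8, 6); Country A gets 8.
- Moderate → Country B plays X (best of 4, 1); Country A gets 0.
- High → Country B plays Y (best of 3, 5); Country A gets 0.
Country A's induced payoffs are 8, 0, 0, so Country A commits to Free. Subgame-perfect outcome: (Free, X) with payoffs (8, 8).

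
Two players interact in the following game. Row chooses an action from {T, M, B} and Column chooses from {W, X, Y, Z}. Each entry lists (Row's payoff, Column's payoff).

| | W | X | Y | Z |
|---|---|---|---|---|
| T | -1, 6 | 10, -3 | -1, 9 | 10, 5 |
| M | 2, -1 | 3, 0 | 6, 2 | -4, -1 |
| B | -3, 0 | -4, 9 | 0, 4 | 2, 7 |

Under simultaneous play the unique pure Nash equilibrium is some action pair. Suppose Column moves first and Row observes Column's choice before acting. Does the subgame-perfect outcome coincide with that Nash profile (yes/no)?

Solve by backward induction (Column leads).
- W: Row compares -1, 2, -3 and picks M; Column would get -1.
- X: Row compares 10, 3, -4 and picks T; Column would get -3.
- Y: Row compares -1, 6, 0 and picks M; Column would get 2.
- Z: Row compares 10, -4, 2 and picks T; Column would get 5.
Among -1, -3, 2, 5, the best is 5 at Z. Subgame-perfect outcome: (T, Z) with payoffs (10, 5).
For the simultaneous game, intersect best replies.
Row's best replies: W→M; X→T; Y→M; Z→T.
Column's best replies: T→Y; M→Y; B→X.
Only (M, Y) has each player best-responding; Nash payoffs (6, 2).
Sequential outcome (T, Z) differs from the Nash profile (M, Y).

no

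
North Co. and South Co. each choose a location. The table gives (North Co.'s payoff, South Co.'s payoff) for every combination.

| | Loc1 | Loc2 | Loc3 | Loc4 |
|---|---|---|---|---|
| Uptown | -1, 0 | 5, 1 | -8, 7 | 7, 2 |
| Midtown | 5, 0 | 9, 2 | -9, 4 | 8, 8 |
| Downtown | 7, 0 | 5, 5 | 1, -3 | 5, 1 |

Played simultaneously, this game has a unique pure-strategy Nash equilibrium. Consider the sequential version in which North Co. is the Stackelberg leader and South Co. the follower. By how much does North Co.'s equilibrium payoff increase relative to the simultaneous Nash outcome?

0

Work backward from South Co.'s decision.
- Uptown → South Co. plays Loc3 (best of 0, 1, 7, 2); North Co. gets -8.
- Midtown → South Co. plays Loc4 (best of 0, 2, 4, 8); North Co. gets 8.
- Downtown → South Co. plays Loc2 (best of 0, 5, -3, 1); North Co. gets 5.
Maximizing over -8, 8, 5, North Co. chooses Midtown. Subgame-perfect outcome: (Midtown, Loc4) with payoffs (8, 8).
For the simultaneous game, intersect best replies.
North Co.'s best replies: Loc1→Downtown; Loc2→Midtown; Loc3→Downtown; Loc4→Midtown.
South Co.'s best replies: Uptown→Loc3; Midtown→Loc4; Downtown→Loc2.
The unique mutual best reply is (Midtown, Loc4), giving (8, 8).
North Co.'s commitment gain: 8 − 8 = 0.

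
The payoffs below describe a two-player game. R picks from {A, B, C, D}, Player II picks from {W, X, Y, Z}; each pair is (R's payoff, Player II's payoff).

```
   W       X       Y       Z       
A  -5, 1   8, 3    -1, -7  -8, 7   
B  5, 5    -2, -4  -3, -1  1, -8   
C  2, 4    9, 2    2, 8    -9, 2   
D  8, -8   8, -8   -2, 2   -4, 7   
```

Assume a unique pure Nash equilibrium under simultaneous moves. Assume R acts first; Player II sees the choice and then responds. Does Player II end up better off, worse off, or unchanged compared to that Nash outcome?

Player II best-responds to each possible R move:
- A → Player II plays Z (best of 1, 3, -7, 7); R gets -8.
- B → Player II plays W (best of 5, -4, -1, -8); R gets 5.
- C → Player II plays Y (best of 4, 2, 8, 2); R gets 2.
- D → Player II plays Z (best of -8, -8, 2, 7); R gets -4.
R's induced payoffs are -8, 5, 2, -4, so R commits to B. Subgame-perfect outcome: (B, W) with payoffs (5, 5).
For the simultaneous game, intersect best replies.
R's best replies: W→D; X→C; Y→C; Z→B.
Player II's best replies: A→Z; B→W; C→Y; D→Z.
The unique mutual best reply is (C, Y), giving (2, 8).
Player II earns 5 sequentially versus 8 at the Nash outcome: worse off.

worse off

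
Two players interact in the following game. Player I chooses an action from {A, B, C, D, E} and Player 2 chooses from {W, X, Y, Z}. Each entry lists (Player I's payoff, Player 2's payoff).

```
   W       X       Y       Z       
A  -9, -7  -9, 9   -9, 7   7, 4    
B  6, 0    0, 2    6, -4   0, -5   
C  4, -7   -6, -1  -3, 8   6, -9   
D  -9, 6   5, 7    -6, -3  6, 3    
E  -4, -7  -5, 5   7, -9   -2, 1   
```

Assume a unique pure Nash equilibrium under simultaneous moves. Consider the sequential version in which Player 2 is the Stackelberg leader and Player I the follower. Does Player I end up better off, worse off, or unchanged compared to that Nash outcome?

unchanged

Player I best-responds to each possible Player 2 move:
- W → Player I plays B (best of -9, 6, 4, -9, -4); Player 2 gets 0.
- X → Player I plays D (best of -9, 0, -6, 5, -5); Player 2 gets 7.
- Y → Player I plays E (best of -9, 6, -3, -6, 7); Player 2 gets -9.
- Z → Player I plays A (best of 7, 0, 6, 6, -2); Player 2 gets 4.
Among 0, 7, -9, 4, the best is 7 at X. Subgame-perfect outcome: (D, X) with payoffs (5, 7).
For the simultaneous game, intersect best replies.
Player I's best replies: W→B; X→D; Y→E; Z→A.
Player 2's best replies: A→X; B→X; C→Y; D→X; E→X.
Only (D, X) has each player best-responding; Nash payoffs (5, 7).
Player I earns 5 sequentially versus 5 at the Nash outcome: unchanged.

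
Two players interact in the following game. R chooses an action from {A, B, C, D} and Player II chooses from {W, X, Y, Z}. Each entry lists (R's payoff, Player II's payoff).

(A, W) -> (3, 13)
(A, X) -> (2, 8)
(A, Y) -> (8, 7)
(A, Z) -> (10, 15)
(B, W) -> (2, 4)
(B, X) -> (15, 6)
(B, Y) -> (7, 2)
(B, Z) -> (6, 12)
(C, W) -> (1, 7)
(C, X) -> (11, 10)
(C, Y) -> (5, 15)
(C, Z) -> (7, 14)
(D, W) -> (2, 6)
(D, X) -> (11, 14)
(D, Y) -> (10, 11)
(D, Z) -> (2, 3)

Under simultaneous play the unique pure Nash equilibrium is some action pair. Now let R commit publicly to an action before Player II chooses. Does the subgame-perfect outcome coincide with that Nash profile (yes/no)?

Player II best-responds to each possible R move:
- A: BR = Z, leader payoff 10.
- B: BR = Z, leader payoff 6.
- C: BR = Y, leader payoff 5.
- D: BR = X, leader payoff 11.
Maximizing over 10, 6, 5, 11, R chooses D. Subgame-perfect outcome: (D, X) with payoffs (11, 14).
For the simultaneous game, intersect best replies.
R's best replies: W→A; X→B; Y→D; Z→A.
Player II's best replies: A→Z; B→Z; C→Y; D→X.
Only (A, Z) has each player best-responding; Nash payoffs (10, 15).
Sequential outcome (D, X) differs from the Nash profile (A, Z).

no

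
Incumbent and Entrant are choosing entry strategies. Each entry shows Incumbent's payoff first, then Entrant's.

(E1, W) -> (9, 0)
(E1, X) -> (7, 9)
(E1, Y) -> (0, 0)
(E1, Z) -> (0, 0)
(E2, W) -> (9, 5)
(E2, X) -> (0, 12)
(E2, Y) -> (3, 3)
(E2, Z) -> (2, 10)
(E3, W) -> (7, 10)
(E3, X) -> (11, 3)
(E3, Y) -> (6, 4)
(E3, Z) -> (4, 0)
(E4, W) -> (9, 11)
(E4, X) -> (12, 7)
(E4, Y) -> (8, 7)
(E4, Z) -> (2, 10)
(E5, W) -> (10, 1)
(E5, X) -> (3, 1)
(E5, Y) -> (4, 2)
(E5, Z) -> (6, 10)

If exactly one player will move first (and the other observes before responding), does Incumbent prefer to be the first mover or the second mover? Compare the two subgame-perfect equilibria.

first

If Incumbent leads: Entrant's best replies are E1→X, E2→X, E3→W, E4→W, E5→Z; Incumbent's induced payoffs 7, 0, 7, 9, 6; outcome (E4, W), payoffs (9, 11).
If Entrant leads: Incumbent's best replies are W→E5, X→E4, Y→E4, Z→E5; Entrant's induced payoffs 1, 7, 7, 10; outcome (E5, Z), payoffs (6, 10).
Incumbent gets 9 moving first and 6 moving second, so Incumbent prefers to move first.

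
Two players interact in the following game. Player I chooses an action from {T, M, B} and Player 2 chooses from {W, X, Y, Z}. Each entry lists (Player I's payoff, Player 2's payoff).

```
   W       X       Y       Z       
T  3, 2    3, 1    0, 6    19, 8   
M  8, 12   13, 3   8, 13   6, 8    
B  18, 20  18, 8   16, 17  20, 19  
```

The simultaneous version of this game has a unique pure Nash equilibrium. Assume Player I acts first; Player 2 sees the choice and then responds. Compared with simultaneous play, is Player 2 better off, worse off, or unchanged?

worse off

Solve by backward induction (Player I leads).
- T: Player 2 compares 2, 1, 6, 8 and picks Z; Player I would get 19.
- M: Player 2 compares 12, 3, 13, 8 and picks Y; Player I would get 8.
- B: Player 2 compares 20, 8, 17, 19 and picks W; Player I would get 18.
Maximizing over 19, 8, 18, Player I chooses T. Subgame-perfect outcome: (T, Z) with payoffs (19, 8).
Under simultaneous play:
Player I's best replies: W→B; X→B; Y→B; Z→B.
Player 2's best replies: T→Z; M→Y; B→W.
Only (B, W) has each player best-responding; Nash payoffs (18, 20).
Player 2 earns 8 sequentially versus 20 at the Nash outcome: worse off.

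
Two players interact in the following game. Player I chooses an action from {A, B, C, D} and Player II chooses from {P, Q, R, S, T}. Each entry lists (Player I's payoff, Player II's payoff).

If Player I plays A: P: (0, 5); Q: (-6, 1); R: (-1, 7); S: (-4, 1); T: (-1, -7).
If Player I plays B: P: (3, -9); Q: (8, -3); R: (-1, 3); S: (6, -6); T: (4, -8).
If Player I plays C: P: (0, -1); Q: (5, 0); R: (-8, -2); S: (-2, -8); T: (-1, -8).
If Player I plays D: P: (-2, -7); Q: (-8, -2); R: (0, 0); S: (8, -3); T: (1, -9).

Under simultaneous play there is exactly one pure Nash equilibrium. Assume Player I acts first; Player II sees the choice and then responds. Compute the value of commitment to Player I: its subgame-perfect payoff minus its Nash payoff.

Player II best-responds to each possible Player I move:
- A: Player II compares 5, 1, 7, 1, -7 and picks R; Player I would get -1.
- B: Player II compares -9, -3, 3, -6, -8 and picks R; Player I would get -1.
- C: Player II compares -1, 0, -2, -8, -8 and picks Q; Player I would get 5.
- D: Player II compares -7, -2, 0, -3, -9 and picks R; Player I would get 0.
Among -1, -1, 5, 0, the best is 5 at C. Subgame-perfect outcome: (C, Q) with payoffs (5, 0).
Now find the simultaneous Nash equilibrium.
Player I's best replies: P→B; Q→B; R→D; S→D; T→B.
Player II's best replies: A→R; B→R; C→Q; D→R.
Only (D, R) has each player best-responding; Nash payoffs (0, 0).
Player I's commitment gain: 5 − 0 = 5.

5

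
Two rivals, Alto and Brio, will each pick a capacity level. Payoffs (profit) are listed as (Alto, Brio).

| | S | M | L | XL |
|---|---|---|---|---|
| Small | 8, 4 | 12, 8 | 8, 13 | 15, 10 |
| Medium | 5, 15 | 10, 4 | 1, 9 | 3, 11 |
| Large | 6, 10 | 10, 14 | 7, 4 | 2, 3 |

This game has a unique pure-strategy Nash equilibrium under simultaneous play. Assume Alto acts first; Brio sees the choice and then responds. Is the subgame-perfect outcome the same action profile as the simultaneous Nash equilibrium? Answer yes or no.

Backward induction with Alto moving first.
- Small: BR = L, leader payoff 8.
- Medium: BR = S, leader payoff 5.
- Large: BR = M, leader payoff 10.
Alto's induced payoffs are 8, 5, 10, so Alto commits to Large. Subgame-perfect outcome: (Large, M) with payoffs (10, 14).
For the simultaneous game, intersect best replies.
Alto's best replies: S→Small; M→Small; L→Small; XL→Small.
Brio's best replies: Small→L; Medium→S; Large→M.
Only (Small, L) has each player best-responding; Nash payoffs (8, 13).
Sequential outcome (Large, M) differs from the Nash profile (Small, L).

no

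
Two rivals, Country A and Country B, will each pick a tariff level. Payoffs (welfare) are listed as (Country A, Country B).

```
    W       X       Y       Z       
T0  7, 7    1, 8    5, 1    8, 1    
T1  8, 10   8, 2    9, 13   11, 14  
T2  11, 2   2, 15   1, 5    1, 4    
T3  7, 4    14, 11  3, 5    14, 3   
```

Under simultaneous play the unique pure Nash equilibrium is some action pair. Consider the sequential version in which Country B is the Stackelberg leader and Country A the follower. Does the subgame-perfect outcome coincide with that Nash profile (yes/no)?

no

Backward induction with Country B moving first.
- W: Country A compares 7, 8, 11, 7 and picks T2; Country B would get 2.
- X: Country A compares 1, 8, 2, 14 and picks T3; Country B would get 11.
- Y: Country A compares 5, 9, 1, 3 and picks T1; Country B would get 13.
- Z: Country A compares 8, 11, 1, 14 and picks T3; Country B would get 3.
Among 2, 11, 13, 3, the best is 13 at Y. Subgame-perfect outcome: (T1, Y) with payoffs (9, 13).
Under simultaneous play:
Country A's best replies: W→T2; X→T3; Y→T1; Z→T3.
Country B's best replies: T0→X; T1→Z; T2→X; T3→X.
The unique mutual best reply is (T3, X), giving (14, 11).
Sequential outcome (T1, Y) differs from the Nash profile (T3, X).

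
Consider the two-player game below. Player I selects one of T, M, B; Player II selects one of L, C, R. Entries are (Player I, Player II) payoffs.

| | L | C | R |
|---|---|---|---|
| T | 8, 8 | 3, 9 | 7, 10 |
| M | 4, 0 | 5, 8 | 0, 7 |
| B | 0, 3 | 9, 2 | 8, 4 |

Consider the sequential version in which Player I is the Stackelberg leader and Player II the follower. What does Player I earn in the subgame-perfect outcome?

8

Solve by backward induction (Player I leads).
- T: BR = R, leader payoff 7.
- M: BR = C, leader payoff 5.
- B: BR = R, leader payoff 8.
Among 7, 5, 8, the best is 8 at B. Subgame-perfect outcome: (B, R) with payoffs (8, 4).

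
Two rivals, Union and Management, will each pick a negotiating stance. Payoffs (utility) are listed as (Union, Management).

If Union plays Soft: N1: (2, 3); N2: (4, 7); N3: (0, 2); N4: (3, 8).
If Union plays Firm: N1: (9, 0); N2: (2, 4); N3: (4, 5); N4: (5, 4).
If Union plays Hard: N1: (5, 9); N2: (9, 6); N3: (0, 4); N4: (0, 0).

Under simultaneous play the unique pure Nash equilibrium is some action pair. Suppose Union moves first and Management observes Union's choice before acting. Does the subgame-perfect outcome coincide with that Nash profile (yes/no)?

Management best-responds to each possible Union move:
- Soft: BR = N4, leader payoff 3.
- Firm: BR = N3, leader payoff 4.
- Hard: BR = N1, leader payoff 5.
Union's induced payoffs are 3, 4, 5, so Union commits to Hard. Subgame-perfect outcome: (Hard, N1) with payoffs (5, 9).
Now find the simultaneous Nash equilibrium.
Union's best replies: N1→Firm; N2→Hard; N3→Firm; N4→Firm.
Management's best replies: Soft→N4; Firm→N3; Hard→N1.
Only (Firm, N3) has each player best-responding; Nash payoffs (4, 5).
Sequential outcome (Hard, N1) differs from the Nash profile (Firm, N3).

no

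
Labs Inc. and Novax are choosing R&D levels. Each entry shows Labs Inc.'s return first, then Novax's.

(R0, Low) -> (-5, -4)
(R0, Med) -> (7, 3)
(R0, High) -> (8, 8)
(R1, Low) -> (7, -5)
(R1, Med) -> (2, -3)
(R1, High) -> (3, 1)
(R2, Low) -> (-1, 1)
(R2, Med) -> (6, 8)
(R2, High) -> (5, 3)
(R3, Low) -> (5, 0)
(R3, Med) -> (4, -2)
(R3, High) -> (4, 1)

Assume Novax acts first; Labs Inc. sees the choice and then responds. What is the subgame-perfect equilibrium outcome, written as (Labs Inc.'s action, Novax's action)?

Labs Inc. best-responds to each possible Novax move:
- Low → Labs Inc. plays R1 (best of -5, 7, -1, 5); Novax gets -5.
- Med → Labs Inc. plays R0 (best of 7, 2, 6, 4); Novax gets 3.
- High → Labs Inc. plays R0 (best of 8, 3, 5, 4); Novax gets 8.
Maximizing over -5, 3, 8, Novax chooses High. Subgame-perfect outcome: (R0, High) with payoffs (8, 8).

(R0, High)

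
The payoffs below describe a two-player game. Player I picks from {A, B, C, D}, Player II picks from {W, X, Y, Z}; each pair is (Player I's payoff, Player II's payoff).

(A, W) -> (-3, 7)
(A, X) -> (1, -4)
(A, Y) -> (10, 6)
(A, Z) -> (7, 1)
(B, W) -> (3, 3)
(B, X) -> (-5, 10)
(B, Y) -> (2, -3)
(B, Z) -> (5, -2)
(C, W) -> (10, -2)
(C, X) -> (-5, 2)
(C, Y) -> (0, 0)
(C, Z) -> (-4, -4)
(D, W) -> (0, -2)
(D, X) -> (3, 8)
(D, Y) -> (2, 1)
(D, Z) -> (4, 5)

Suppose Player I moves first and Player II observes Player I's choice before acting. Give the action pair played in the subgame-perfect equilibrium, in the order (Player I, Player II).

Work backward from Player II's decision.
- A: BR = W, leader payoff -3.
- B: BR = X, leader payoff -5.
- C: BR = X, leader payoff -5.
- D: BR = X, leader payoff 3.
Among -3, -5, -5, 3, the best is 3 at D. Subgame-perfect outcome: (D, X) with payoffs (3, 8).

(D, X)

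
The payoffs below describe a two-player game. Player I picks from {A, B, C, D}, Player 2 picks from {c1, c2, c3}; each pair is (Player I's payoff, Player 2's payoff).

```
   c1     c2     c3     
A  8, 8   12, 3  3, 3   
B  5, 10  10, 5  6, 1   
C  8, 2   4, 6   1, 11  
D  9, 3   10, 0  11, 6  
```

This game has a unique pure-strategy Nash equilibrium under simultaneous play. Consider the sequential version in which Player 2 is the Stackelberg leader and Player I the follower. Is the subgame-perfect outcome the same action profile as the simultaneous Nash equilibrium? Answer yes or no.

yes

Work backward from Player I's decision.
- c1: Player I compares 8, 5, 8, 9 and picks D; Player 2 would get 3.
- c2: Player I compares 12, 10, 4, 10 and picks A; Player 2 would get 3.
- c3: Player I compares 3, 6, 1, 11 and picks D; Player 2 would get 6.
Player 2's induced payoffs are 3, 3, 6, so Player 2 commits to c3. Subgame-perfect outcome: (D, c3) with payoffs (11, 6).
For the simultaneous game, intersect best replies.
Player I's best replies: c1→D; c2→A; c3→D.
Player 2's best replies: A→c1; B→c1; C→c3; D→c3.
The unique mutual best reply is (D, c3), giving (11, 6).
Sequential outcome (D, c3) coincides with the Nash profile (D, c3).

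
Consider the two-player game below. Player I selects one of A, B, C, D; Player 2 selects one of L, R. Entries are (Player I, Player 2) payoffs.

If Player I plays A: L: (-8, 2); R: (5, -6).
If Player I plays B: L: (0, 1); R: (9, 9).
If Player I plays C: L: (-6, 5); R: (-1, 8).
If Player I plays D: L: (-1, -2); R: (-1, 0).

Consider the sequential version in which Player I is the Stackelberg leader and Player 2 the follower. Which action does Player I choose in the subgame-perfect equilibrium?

B

Backward induction with Player I moving first.
- A: Player 2 compares 2, -6 and picks L; Player I would get -8.
- B: Player 2 compares 1, 9 and picks R; Player I would get 9.
- C: Player 2 compares 5, 8 and picks R; Player I would get -1.
- D: Player 2 compares -2, 0 and picks R; Player I would get -1.
Maximizing over -8, 9, -1, -1, Player I chooses B. Subgame-perfect outcome: (B, R) with payoffs (9, 9).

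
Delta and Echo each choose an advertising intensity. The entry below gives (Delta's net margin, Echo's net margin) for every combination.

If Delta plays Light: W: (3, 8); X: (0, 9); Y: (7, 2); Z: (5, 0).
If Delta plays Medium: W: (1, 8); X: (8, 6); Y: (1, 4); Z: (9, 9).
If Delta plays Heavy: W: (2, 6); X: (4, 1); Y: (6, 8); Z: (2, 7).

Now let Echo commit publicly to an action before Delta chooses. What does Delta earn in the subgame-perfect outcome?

9

Work backward from Delta's decision.
- W: Delta compares 3, 1, 2 and picks Light; Echo would get 8.
- X: Delta compares 0, 8, 4 and picks Medium; Echo would get 6.
- Y: Delta compares 7, 1, 6 and picks Light; Echo would get 2.
- Z: Delta compares 5, 9, 2 and picks Medium; Echo would get 9.
Among 8, 6, 2, 9, the best is 9 at Z. Subgame-perfect outcome: (Medium, Z) with payoffs (9, 9).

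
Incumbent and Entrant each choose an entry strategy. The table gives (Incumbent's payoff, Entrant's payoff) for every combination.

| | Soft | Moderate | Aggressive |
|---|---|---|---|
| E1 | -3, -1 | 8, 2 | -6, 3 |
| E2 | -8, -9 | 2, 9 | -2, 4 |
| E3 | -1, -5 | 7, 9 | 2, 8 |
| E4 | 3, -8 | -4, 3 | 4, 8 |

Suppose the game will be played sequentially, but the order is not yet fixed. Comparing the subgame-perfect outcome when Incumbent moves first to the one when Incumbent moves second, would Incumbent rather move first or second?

first

If Incumbent leads: Entrant's best replies are E1→Aggressive, E2→Moderate, E3→Moderate, E4→Aggressive; Incumbent's induced payoffs -6, 2, 7, 4; outcome (E3, Moderate), payoffs (7, 9).
If Entrant leads: Incumbent's best replies are Soft→E4, Moderate→E1, Aggressive→E4; Entrant's induced payoffs -8, 2, 8; outcome (E4, Aggressive), payoffs (4, 8).
Incumbent gets 7 moving first and 4 moving second, so Incumbent prefers to move first.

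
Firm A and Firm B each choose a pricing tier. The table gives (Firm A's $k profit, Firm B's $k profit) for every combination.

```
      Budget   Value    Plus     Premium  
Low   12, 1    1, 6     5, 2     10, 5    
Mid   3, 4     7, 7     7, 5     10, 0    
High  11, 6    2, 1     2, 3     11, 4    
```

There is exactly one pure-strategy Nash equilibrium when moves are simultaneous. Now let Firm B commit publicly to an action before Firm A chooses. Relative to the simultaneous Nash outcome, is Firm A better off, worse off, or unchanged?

Firm A best-responds to each possible Firm B move:
- Budget: BR = Low, leader payoff 1.
- Value: BR = Mid, leader payoff 7.
- Plus: BR = Mid, leader payoff 5.
- Premium: BR = High, leader payoff 4.
Maximizing over 1, 7, 5, 4, Firm B chooses Value. Subgame-perfect outcome: (Mid, Value) with payoffs (7, 7).
Now find the simultaneous Nash equilibrium.
Firm A's best replies: Budget→Low; Value→Mid; Plus→Mid; Premium→High.
Firm B's best replies: Low→Value; Mid→Value; High→Budget.
The unique mutual best reply is (Mid, Value), giving (7, 7).
Firm A earns 7 sequentially versus 7 at the Nash outcome: unchanged.

unchanged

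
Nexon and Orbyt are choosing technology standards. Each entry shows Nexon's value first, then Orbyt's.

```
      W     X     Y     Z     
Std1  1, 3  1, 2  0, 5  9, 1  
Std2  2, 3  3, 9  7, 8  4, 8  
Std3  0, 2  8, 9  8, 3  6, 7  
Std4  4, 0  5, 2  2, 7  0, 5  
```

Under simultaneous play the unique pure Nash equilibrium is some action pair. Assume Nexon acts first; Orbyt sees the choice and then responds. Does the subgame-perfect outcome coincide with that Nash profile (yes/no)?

Backward induction with Nexon moving first.
- Std1: Orbyt compares 3, 2, 5, 1 and picks Y; Nexon would get 0.
- Std2: Orbyt compares 3, 9, 8, 8 and picks X; Nexon would get 3.
- Std3: Orbyt compares 2, 9, 3, 7 and picks X; Nexon would get 8.
- Std4: Orbyt compares 0, 2, 7, 5 and picks Y; Nexon would get 2.
Nexon's induced payoffs are 0, 3, 8, 2, so Nexon commits to Std3. Subgame-perfect outcome: (Std3, X) with payoffs (8, 9).
Under simultaneous play:
Nexon's best replies: W→Std4; X→Std3; Y→Std3; Z→Std1.
Orbyt's best replies: Std1→Y; Std2→X; Std3→X; Std4→Y.
The unique mutual best reply is (Std3, X), giving (8, 9).
Sequential outcome (Std3, X) coincides with the Nash profile (Std3, X).

yes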